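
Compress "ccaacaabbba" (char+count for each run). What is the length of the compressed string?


Input: ccaacaabbba
Runs:
  'c' x 2 => "c2"
  'a' x 2 => "a2"
  'c' x 1 => "c1"
  'a' x 2 => "a2"
  'b' x 3 => "b3"
  'a' x 1 => "a1"
Compressed: "c2a2c1a2b3a1"
Compressed length: 12

12


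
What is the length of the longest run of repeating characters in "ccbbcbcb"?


Input: "ccbbcbcb"
Scanning for longest run:
  Position 1 ('c'): continues run of 'c', length=2
  Position 2 ('b'): new char, reset run to 1
  Position 3 ('b'): continues run of 'b', length=2
  Position 4 ('c'): new char, reset run to 1
  Position 5 ('b'): new char, reset run to 1
  Position 6 ('c'): new char, reset run to 1
  Position 7 ('b'): new char, reset run to 1
Longest run: 'c' with length 2

2


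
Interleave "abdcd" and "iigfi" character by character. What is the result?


Interleaving "abdcd" and "iigfi":
  Position 0: 'a' from first, 'i' from second => "ai"
  Position 1: 'b' from first, 'i' from second => "bi"
  Position 2: 'd' from first, 'g' from second => "dg"
  Position 3: 'c' from first, 'f' from second => "cf"
  Position 4: 'd' from first, 'i' from second => "di"
Result: aibidgcfdi

aibidgcfdi


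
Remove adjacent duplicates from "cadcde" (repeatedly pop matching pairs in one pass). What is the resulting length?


Input: cadcde
Stack-based adjacent duplicate removal:
  Read 'c': push. Stack: c
  Read 'a': push. Stack: ca
  Read 'd': push. Stack: cad
  Read 'c': push. Stack: cadc
  Read 'd': push. Stack: cadcd
  Read 'e': push. Stack: cadcde
Final stack: "cadcde" (length 6)

6


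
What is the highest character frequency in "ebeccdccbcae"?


Input: ebeccdccbcae
Character counts:
  'a': 1
  'b': 2
  'c': 5
  'd': 1
  'e': 3
Maximum frequency: 5

5


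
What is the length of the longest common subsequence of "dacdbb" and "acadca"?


LCS of "dacdbb" and "acadca"
DP table:
           a    c    a    d    c    a
      0    0    0    0    0    0    0
  d   0    0    0    0    1    1    1
  a   0    1    1    1    1    1    2
  c   0    1    2    2    2    2    2
  d   0    1    2    2    3    3    3
  b   0    1    2    2    3    3    3
  b   0    1    2    2    3    3    3
LCS length = dp[6][6] = 3

3


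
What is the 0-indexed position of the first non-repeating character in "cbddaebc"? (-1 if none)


Input: cbddaebc
Character frequencies:
  'a': 1
  'b': 2
  'c': 2
  'd': 2
  'e': 1
Scanning left to right for freq == 1:
  Position 0 ('c'): freq=2, skip
  Position 1 ('b'): freq=2, skip
  Position 2 ('d'): freq=2, skip
  Position 3 ('d'): freq=2, skip
  Position 4 ('a'): unique! => answer = 4

4


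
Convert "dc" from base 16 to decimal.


Input: "dc" in base 16
Positional expansion:
  Digit 'd' (value 13) x 16^1 = 208
  Digit 'c' (value 12) x 16^0 = 12
Sum = 220

220


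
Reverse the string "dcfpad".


Input: dcfpad
Reading characters right to left:
  Position 5: 'd'
  Position 4: 'a'
  Position 3: 'p'
  Position 2: 'f'
  Position 1: 'c'
  Position 0: 'd'
Reversed: dapfcd

dapfcd


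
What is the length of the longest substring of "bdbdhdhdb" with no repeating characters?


Input: "bdbdhdhdb"
Sliding window (track last position of each char):
  Position 0 ('b'): window [0,0] length 1 -- new best
  Position 1 ('d'): window [0,1] length 2 -- new best
  Position 2 ('b'): repeat (last at 0), move window start to 1
  Position 2 ('b'): window [1,2] length 2
  Position 3 ('d'): repeat (last at 1), move window start to 2
  Position 3 ('d'): window [2,3] length 2
  Position 4 ('h'): window [2,4] length 3 -- new best
  Position 5 ('d'): repeat (last at 3), move window start to 4
  Position 5 ('d'): window [4,5] length 2
  Position 6 ('h'): repeat (last at 4), move window start to 5
  Position 6 ('h'): window [5,6] length 2
  Position 7 ('d'): repeat (last at 5), move window start to 6
  Position 7 ('d'): window [6,7] length 2
  Position 8 ('b'): window [6,8] length 3
Longest substring with no repeats: "bdh" with length 3

3


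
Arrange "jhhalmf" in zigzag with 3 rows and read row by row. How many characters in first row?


Zigzag "jhhalmf" into 3 rows:
Placing characters:
  'j' => row 0
  'h' => row 1
  'h' => row 2
  'a' => row 1
  'l' => row 0
  'm' => row 1
  'f' => row 2
Rows:
  Row 0: "jl"
  Row 1: "ham"
  Row 2: "hf"
First row length: 2

2


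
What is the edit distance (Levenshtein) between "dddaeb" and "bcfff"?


Computing edit distance: "dddaeb" -> "bcfff"
DP table:
           b    c    f    f    f
      0    1    2    3    4    5
  d   1    1    2    3    4    5
  d   2    2    2    3    4    5
  d   3    3    3    3    4    5
  a   4    4    4    4    4    5
  e   5    5    5    5    5    5
  b   6    5    6    6    6    6
Edit distance = dp[6][5] = 6

6


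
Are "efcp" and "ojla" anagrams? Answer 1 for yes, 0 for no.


Strings: "efcp", "ojla"
Sorted first:  cefp
Sorted second: ajlo
Differ at position 0: 'c' vs 'a' => not anagrams

0


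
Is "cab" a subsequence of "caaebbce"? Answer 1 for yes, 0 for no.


Check if "cab" is a subsequence of "caaebbce"
Greedy scan:
  Position 0 ('c'): matches sub[0] = 'c'
  Position 1 ('a'): matches sub[1] = 'a'
  Position 2 ('a'): no match needed
  Position 3 ('e'): no match needed
  Position 4 ('b'): matches sub[2] = 'b'
  Position 5 ('b'): no match needed
  Position 6 ('c'): no match needed
  Position 7 ('e'): no match needed
All 3 characters matched => is a subsequence

1


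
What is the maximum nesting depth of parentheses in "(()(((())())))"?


Input: "(()(((())())))"
Tracking depth:
  Position 0 '(': depth becomes 1
  Position 1 '(': depth becomes 2
  Position 2 ')': depth becomes 1
  Position 3 '(': depth becomes 2
  Position 4 '(': depth becomes 3
  Position 5 '(': depth becomes 4
  Position 6 '(': depth becomes 5
  Position 7 ')': depth becomes 4
  Position 8 ')': depth becomes 3
  Position 9 '(': depth becomes 4
  Position 10 ')': depth becomes 3
  Position 11 ')': depth becomes 2
  Position 12 ')': depth becomes 1
  Position 13 ')': depth becomes 0
Maximum depth reached: 5

5


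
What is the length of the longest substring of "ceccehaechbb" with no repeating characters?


Input: "ceccehaechbb"
Sliding window (track last position of each char):
  Position 0 ('c'): window [0,0] length 1 -- new best
  Position 1 ('e'): window [0,1] length 2 -- new best
  Position 2 ('c'): repeat (last at 0), move window start to 1
  Position 2 ('c'): window [1,2] length 2
  Position 3 ('c'): repeat (last at 2), move window start to 3
  Position 3 ('c'): window [3,3] length 1
  Position 4 ('e'): window [3,4] length 2
  Position 5 ('h'): window [3,5] length 3 -- new best
  Position 6 ('a'): window [3,6] length 4 -- new best
  Position 7 ('e'): repeat (last at 4), move window start to 5
  Position 7 ('e'): window [5,7] length 3
  Position 8 ('c'): window [5,8] length 4
  Position 9 ('h'): repeat (last at 5), move window start to 6
  Position 9 ('h'): window [6,9] length 4
  Position 10 ('b'): window [6,10] length 5 -- new best
  Position 11 ('b'): repeat (last at 10), move window start to 11
  Position 11 ('b'): window [11,11] length 1
Longest substring with no repeats: "aechb" with length 5

5


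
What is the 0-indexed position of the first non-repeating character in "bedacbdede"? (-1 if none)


Input: bedacbdede
Character frequencies:
  'a': 1
  'b': 2
  'c': 1
  'd': 3
  'e': 3
Scanning left to right for freq == 1:
  Position 0 ('b'): freq=2, skip
  Position 1 ('e'): freq=3, skip
  Position 2 ('d'): freq=3, skip
  Position 3 ('a'): unique! => answer = 3

3


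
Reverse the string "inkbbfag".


Input: inkbbfag
Reading characters right to left:
  Position 7: 'g'
  Position 6: 'a'
  Position 5: 'f'
  Position 4: 'b'
  Position 3: 'b'
  Position 2: 'k'
  Position 1: 'n'
  Position 0: 'i'
Reversed: gafbbkni

gafbbkni


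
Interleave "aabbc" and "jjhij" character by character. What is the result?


Interleaving "aabbc" and "jjhij":
  Position 0: 'a' from first, 'j' from second => "aj"
  Position 1: 'a' from first, 'j' from second => "aj"
  Position 2: 'b' from first, 'h' from second => "bh"
  Position 3: 'b' from first, 'i' from second => "bi"
  Position 4: 'c' from first, 'j' from second => "cj"
Result: ajajbhbicj

ajajbhbicj


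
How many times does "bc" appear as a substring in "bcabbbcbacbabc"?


Searching for "bc" in "bcabbbcbacbabc"
Scanning each position:
  Position 0: "bc" => MATCH
  Position 1: "ca" => no
  Position 2: "ab" => no
  Position 3: "bb" => no
  Position 4: "bb" => no
  Position 5: "bc" => MATCH
  Position 6: "cb" => no
  Position 7: "ba" => no
  Position 8: "ac" => no
  Position 9: "cb" => no
  Position 10: "ba" => no
  Position 11: "ab" => no
  Position 12: "bc" => MATCH
Total occurrences: 3

3


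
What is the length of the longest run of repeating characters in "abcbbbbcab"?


Input: "abcbbbbcab"
Scanning for longest run:
  Position 1 ('b'): new char, reset run to 1
  Position 2 ('c'): new char, reset run to 1
  Position 3 ('b'): new char, reset run to 1
  Position 4 ('b'): continues run of 'b', length=2
  Position 5 ('b'): continues run of 'b', length=3
  Position 6 ('b'): continues run of 'b', length=4
  Position 7 ('c'): new char, reset run to 1
  Position 8 ('a'): new char, reset run to 1
  Position 9 ('b'): new char, reset run to 1
Longest run: 'b' with length 4

4


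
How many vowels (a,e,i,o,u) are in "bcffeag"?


Input: bcffeag
Checking each character:
  'b' at position 0: consonant
  'c' at position 1: consonant
  'f' at position 2: consonant
  'f' at position 3: consonant
  'e' at position 4: vowel (running total: 1)
  'a' at position 5: vowel (running total: 2)
  'g' at position 6: consonant
Total vowels: 2

2


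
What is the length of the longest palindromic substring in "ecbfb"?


Input: "ecbfb"
Checking substrings for palindromes:
  [2:5] "bfb" (len 3) => palindrome
Longest palindromic substring: "bfb" with length 3

3


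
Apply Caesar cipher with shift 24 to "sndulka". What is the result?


Caesar cipher: shift "sndulka" by 24
  's' (pos 18) + 24 = pos 16 = 'q'
  'n' (pos 13) + 24 = pos 11 = 'l'
  'd' (pos 3) + 24 = pos 1 = 'b'
  'u' (pos 20) + 24 = pos 18 = 's'
  'l' (pos 11) + 24 = pos 9 = 'j'
  'k' (pos 10) + 24 = pos 8 = 'i'
  'a' (pos 0) + 24 = pos 24 = 'y'
Result: qlbsjiy

qlbsjiy


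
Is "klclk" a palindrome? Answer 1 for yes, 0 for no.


Input: klclk
Reversed: klclk
  Compare pos 0 ('k') with pos 4 ('k'): match
  Compare pos 1 ('l') with pos 3 ('l'): match
Result: palindrome

1


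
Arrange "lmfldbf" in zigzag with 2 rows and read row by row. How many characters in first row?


Zigzag "lmfldbf" into 2 rows:
Placing characters:
  'l' => row 0
  'm' => row 1
  'f' => row 0
  'l' => row 1
  'd' => row 0
  'b' => row 1
  'f' => row 0
Rows:
  Row 0: "lfdf"
  Row 1: "mlb"
First row length: 4

4


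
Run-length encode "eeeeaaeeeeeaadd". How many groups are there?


Input: eeeeaaeeeeeaadd
Scanning for consecutive runs:
  Group 1: 'e' x 4 (positions 0-3)
  Group 2: 'a' x 2 (positions 4-5)
  Group 3: 'e' x 5 (positions 6-10)
  Group 4: 'a' x 2 (positions 11-12)
  Group 5: 'd' x 2 (positions 13-14)
Total groups: 5

5


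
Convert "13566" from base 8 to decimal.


Input: "13566" in base 8
Positional expansion:
  Digit '1' (value 1) x 8^4 = 4096
  Digit '3' (value 3) x 8^3 = 1536
  Digit '5' (value 5) x 8^2 = 320
  Digit '6' (value 6) x 8^1 = 48
  Digit '6' (value 6) x 8^0 = 6
Sum = 6006

6006


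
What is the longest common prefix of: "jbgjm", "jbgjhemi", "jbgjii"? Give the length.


Words: jbgjm, jbgjhemi, jbgjii
  Position 0: all 'j' => match
  Position 1: all 'b' => match
  Position 2: all 'g' => match
  Position 3: all 'j' => match
  Position 4: ('m', 'h', 'i') => mismatch, stop
LCP = "jbgj" (length 4)

4


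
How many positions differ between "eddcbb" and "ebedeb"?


Comparing "eddcbb" and "ebedeb" position by position:
  Position 0: 'e' vs 'e' => same
  Position 1: 'd' vs 'b' => DIFFER
  Position 2: 'd' vs 'e' => DIFFER
  Position 3: 'c' vs 'd' => DIFFER
  Position 4: 'b' vs 'e' => DIFFER
  Position 5: 'b' vs 'b' => same
Positions that differ: 4

4


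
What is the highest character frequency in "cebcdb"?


Input: cebcdb
Character counts:
  'b': 2
  'c': 2
  'd': 1
  'e': 1
Maximum frequency: 2

2


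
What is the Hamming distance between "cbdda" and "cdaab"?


Comparing "cbdda" and "cdaab" position by position:
  Position 0: 'c' vs 'c' => same
  Position 1: 'b' vs 'd' => differ
  Position 2: 'd' vs 'a' => differ
  Position 3: 'd' vs 'a' => differ
  Position 4: 'a' vs 'b' => differ
Total differences (Hamming distance): 4

4


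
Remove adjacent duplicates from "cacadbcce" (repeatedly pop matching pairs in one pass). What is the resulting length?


Input: cacadbcce
Stack-based adjacent duplicate removal:
  Read 'c': push. Stack: c
  Read 'a': push. Stack: ca
  Read 'c': push. Stack: cac
  Read 'a': push. Stack: caca
  Read 'd': push. Stack: cacad
  Read 'b': push. Stack: cacadb
  Read 'c': push. Stack: cacadbc
  Read 'c': matches stack top 'c' => pop. Stack: cacadb
  Read 'e': push. Stack: cacadbe
Final stack: "cacadbe" (length 7)

7


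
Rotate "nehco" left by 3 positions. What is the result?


Input: "nehco", rotate left by 3
First 3 characters: "neh"
Remaining characters: "co"
Concatenate remaining + first: "co" + "neh" = "coneh"

coneh


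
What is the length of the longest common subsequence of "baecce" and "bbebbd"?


LCS of "baecce" and "bbebbd"
DP table:
           b    b    e    b    b    d
      0    0    0    0    0    0    0
  b   0    1    1    1    1    1    1
  a   0    1    1    1    1    1    1
  e   0    1    1    2    2    2    2
  c   0    1    1    2    2    2    2
  c   0    1    1    2    2    2    2
  e   0    1    1    2    2    2    2
LCS length = dp[6][6] = 2

2


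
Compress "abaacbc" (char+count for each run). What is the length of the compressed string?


Input: abaacbc
Runs:
  'a' x 1 => "a1"
  'b' x 1 => "b1"
  'a' x 2 => "a2"
  'c' x 1 => "c1"
  'b' x 1 => "b1"
  'c' x 1 => "c1"
Compressed: "a1b1a2c1b1c1"
Compressed length: 12

12


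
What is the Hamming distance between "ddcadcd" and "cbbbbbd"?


Comparing "ddcadcd" and "cbbbbbd" position by position:
  Position 0: 'd' vs 'c' => differ
  Position 1: 'd' vs 'b' => differ
  Position 2: 'c' vs 'b' => differ
  Position 3: 'a' vs 'b' => differ
  Position 4: 'd' vs 'b' => differ
  Position 5: 'c' vs 'b' => differ
  Position 6: 'd' vs 'd' => same
Total differences (Hamming distance): 6

6


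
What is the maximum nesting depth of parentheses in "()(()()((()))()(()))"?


Input: "()(()()((()))()(()))"
Tracking depth:
  Position 0 '(': depth becomes 1
  Position 1 ')': depth becomes 0
  Position 2 '(': depth becomes 1
  Position 3 '(': depth becomes 2
  Position 4 ')': depth becomes 1
  Position 5 '(': depth becomes 2
  Position 6 ')': depth becomes 1
  Position 7 '(': depth becomes 2
  Position 8 '(': depth becomes 3
  Position 9 '(': depth becomes 4
  Position 10 ')': depth becomes 3
  Position 11 ')': depth becomes 2
  Position 12 ')': depth becomes 1
  Position 13 '(': depth becomes 2
  Position 14 ')': depth becomes 1
  Position 15 '(': depth becomes 2
  Position 16 '(': depth becomes 3
  Position 17 ')': depth becomes 2
  Position 18 ')': depth becomes 1
  Position 19 ')': depth becomes 0
Maximum depth reached: 4

4


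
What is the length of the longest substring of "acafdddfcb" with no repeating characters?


Input: "acafdddfcb"
Sliding window (track last position of each char):
  Position 0 ('a'): window [0,0] length 1 -- new best
  Position 1 ('c'): window [0,1] length 2 -- new best
  Position 2 ('a'): repeat (last at 0), move window start to 1
  Position 2 ('a'): window [1,2] length 2
  Position 3 ('f'): window [1,3] length 3 -- new best
  Position 4 ('d'): window [1,4] length 4 -- new best
  Position 5 ('d'): repeat (last at 4), move window start to 5
  Position 5 ('d'): window [5,5] length 1
  Position 6 ('d'): repeat (last at 5), move window start to 6
  Position 6 ('d'): window [6,6] length 1
  Position 7 ('f'): window [6,7] length 2
  Position 8 ('c'): window [6,8] length 3
  Position 9 ('b'): window [6,9] length 4
Longest substring with no repeats: "cafd" with length 4

4


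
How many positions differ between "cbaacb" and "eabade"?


Comparing "cbaacb" and "eabade" position by position:
  Position 0: 'c' vs 'e' => DIFFER
  Position 1: 'b' vs 'a' => DIFFER
  Position 2: 'a' vs 'b' => DIFFER
  Position 3: 'a' vs 'a' => same
  Position 4: 'c' vs 'd' => DIFFER
  Position 5: 'b' vs 'e' => DIFFER
Positions that differ: 5

5


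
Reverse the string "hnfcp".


Input: hnfcp
Reading characters right to left:
  Position 4: 'p'
  Position 3: 'c'
  Position 2: 'f'
  Position 1: 'n'
  Position 0: 'h'
Reversed: pcfnh

pcfnh


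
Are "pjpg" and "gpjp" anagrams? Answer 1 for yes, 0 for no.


Strings: "pjpg", "gpjp"
Sorted first:  gjpp
Sorted second: gjpp
Sorted forms match => anagrams

1


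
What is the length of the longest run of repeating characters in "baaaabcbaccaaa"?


Input: "baaaabcbaccaaa"
Scanning for longest run:
  Position 1 ('a'): new char, reset run to 1
  Position 2 ('a'): continues run of 'a', length=2
  Position 3 ('a'): continues run of 'a', length=3
  Position 4 ('a'): continues run of 'a', length=4
  Position 5 ('b'): new char, reset run to 1
  Position 6 ('c'): new char, reset run to 1
  Position 7 ('b'): new char, reset run to 1
  Position 8 ('a'): new char, reset run to 1
  Position 9 ('c'): new char, reset run to 1
  Position 10 ('c'): continues run of 'c', length=2
  Position 11 ('a'): new char, reset run to 1
  Position 12 ('a'): continues run of 'a', length=2
  Position 13 ('a'): continues run of 'a', length=3
Longest run: 'a' with length 4

4


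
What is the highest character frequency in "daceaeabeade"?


Input: daceaeabeade
Character counts:
  'a': 4
  'b': 1
  'c': 1
  'd': 2
  'e': 4
Maximum frequency: 4

4


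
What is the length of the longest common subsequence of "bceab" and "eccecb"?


LCS of "bceab" and "eccecb"
DP table:
           e    c    c    e    c    b
      0    0    0    0    0    0    0
  b   0    0    0    0    0    0    1
  c   0    0    1    1    1    1    1
  e   0    1    1    1    2    2    2
  a   0    1    1    1    2    2    2
  b   0    1    1    1    2    2    3
LCS length = dp[5][6] = 3

3


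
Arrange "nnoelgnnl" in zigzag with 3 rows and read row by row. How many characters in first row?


Zigzag "nnoelgnnl" into 3 rows:
Placing characters:
  'n' => row 0
  'n' => row 1
  'o' => row 2
  'e' => row 1
  'l' => row 0
  'g' => row 1
  'n' => row 2
  'n' => row 1
  'l' => row 0
Rows:
  Row 0: "nll"
  Row 1: "negn"
  Row 2: "on"
First row length: 3

3


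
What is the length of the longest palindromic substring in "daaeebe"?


Input: "daaeebe"
Checking substrings for palindromes:
  [4:7] "ebe" (len 3) => palindrome
  [1:3] "aa" (len 2) => palindrome
  [3:5] "ee" (len 2) => palindrome
Longest palindromic substring: "ebe" with length 3

3


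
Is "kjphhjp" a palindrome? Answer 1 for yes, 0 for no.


Input: kjphhjp
Reversed: pjhhpjk
  Compare pos 0 ('k') with pos 6 ('p'): MISMATCH
  Compare pos 1 ('j') with pos 5 ('j'): match
  Compare pos 2 ('p') with pos 4 ('h'): MISMATCH
Result: not a palindrome

0


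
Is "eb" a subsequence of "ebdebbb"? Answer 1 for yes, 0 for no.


Check if "eb" is a subsequence of "ebdebbb"
Greedy scan:
  Position 0 ('e'): matches sub[0] = 'e'
  Position 1 ('b'): matches sub[1] = 'b'
  Position 2 ('d'): no match needed
  Position 3 ('e'): no match needed
  Position 4 ('b'): no match needed
  Position 5 ('b'): no match needed
  Position 6 ('b'): no match needed
All 2 characters matched => is a subsequence

1


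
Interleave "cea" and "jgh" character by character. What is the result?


Interleaving "cea" and "jgh":
  Position 0: 'c' from first, 'j' from second => "cj"
  Position 1: 'e' from first, 'g' from second => "eg"
  Position 2: 'a' from first, 'h' from second => "ah"
Result: cjegah

cjegah


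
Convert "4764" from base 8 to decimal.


Input: "4764" in base 8
Positional expansion:
  Digit '4' (value 4) x 8^3 = 2048
  Digit '7' (value 7) x 8^2 = 448
  Digit '6' (value 6) x 8^1 = 48
  Digit '4' (value 4) x 8^0 = 4
Sum = 2548

2548


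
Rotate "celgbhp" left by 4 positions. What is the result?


Input: "celgbhp", rotate left by 4
First 4 characters: "celg"
Remaining characters: "bhp"
Concatenate remaining + first: "bhp" + "celg" = "bhpcelg"

bhpcelg


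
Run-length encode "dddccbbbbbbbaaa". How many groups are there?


Input: dddccbbbbbbbaaa
Scanning for consecutive runs:
  Group 1: 'd' x 3 (positions 0-2)
  Group 2: 'c' x 2 (positions 3-4)
  Group 3: 'b' x 7 (positions 5-11)
  Group 4: 'a' x 3 (positions 12-14)
Total groups: 4

4


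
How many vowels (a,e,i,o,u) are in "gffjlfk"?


Input: gffjlfk
Checking each character:
  'g' at position 0: consonant
  'f' at position 1: consonant
  'f' at position 2: consonant
  'j' at position 3: consonant
  'l' at position 4: consonant
  'f' at position 5: consonant
  'k' at position 6: consonant
Total vowels: 0

0


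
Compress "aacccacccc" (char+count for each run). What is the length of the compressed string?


Input: aacccacccc
Runs:
  'a' x 2 => "a2"
  'c' x 3 => "c3"
  'a' x 1 => "a1"
  'c' x 4 => "c4"
Compressed: "a2c3a1c4"
Compressed length: 8

8


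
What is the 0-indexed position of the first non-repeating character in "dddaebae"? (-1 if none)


Input: dddaebae
Character frequencies:
  'a': 2
  'b': 1
  'd': 3
  'e': 2
Scanning left to right for freq == 1:
  Position 0 ('d'): freq=3, skip
  Position 1 ('d'): freq=3, skip
  Position 2 ('d'): freq=3, skip
  Position 3 ('a'): freq=2, skip
  Position 4 ('e'): freq=2, skip
  Position 5 ('b'): unique! => answer = 5

5


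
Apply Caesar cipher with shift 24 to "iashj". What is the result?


Caesar cipher: shift "iashj" by 24
  'i' (pos 8) + 24 = pos 6 = 'g'
  'a' (pos 0) + 24 = pos 24 = 'y'
  's' (pos 18) + 24 = pos 16 = 'q'
  'h' (pos 7) + 24 = pos 5 = 'f'
  'j' (pos 9) + 24 = pos 7 = 'h'
Result: gyqfh

gyqfh


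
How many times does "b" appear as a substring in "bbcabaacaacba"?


Searching for "b" in "bbcabaacaacba"
Scanning each position:
  Position 0: "b" => MATCH
  Position 1: "b" => MATCH
  Position 2: "c" => no
  Position 3: "a" => no
  Position 4: "b" => MATCH
  Position 5: "a" => no
  Position 6: "a" => no
  Position 7: "c" => no
  Position 8: "a" => no
  Position 9: "a" => no
  Position 10: "c" => no
  Position 11: "b" => MATCH
  Position 12: "a" => no
Total occurrences: 4

4


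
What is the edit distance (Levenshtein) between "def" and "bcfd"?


Computing edit distance: "def" -> "bcfd"
DP table:
           b    c    f    d
      0    1    2    3    4
  d   1    1    2    3    3
  e   2    2    2    3    4
  f   3    3    3    2    3
Edit distance = dp[3][4] = 3

3


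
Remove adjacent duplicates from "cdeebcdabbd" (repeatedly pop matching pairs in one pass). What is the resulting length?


Input: cdeebcdabbd
Stack-based adjacent duplicate removal:
  Read 'c': push. Stack: c
  Read 'd': push. Stack: cd
  Read 'e': push. Stack: cde
  Read 'e': matches stack top 'e' => pop. Stack: cd
  Read 'b': push. Stack: cdb
  Read 'c': push. Stack: cdbc
  Read 'd': push. Stack: cdbcd
  Read 'a': push. Stack: cdbcda
  Read 'b': push. Stack: cdbcdab
  Read 'b': matches stack top 'b' => pop. Stack: cdbcda
  Read 'd': push. Stack: cdbcdad
Final stack: "cdbcdad" (length 7)

7


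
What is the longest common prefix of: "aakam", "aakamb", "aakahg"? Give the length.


Words: aakam, aakamb, aakahg
  Position 0: all 'a' => match
  Position 1: all 'a' => match
  Position 2: all 'k' => match
  Position 3: all 'a' => match
  Position 4: ('m', 'm', 'h') => mismatch, stop
LCP = "aaka" (length 4)

4


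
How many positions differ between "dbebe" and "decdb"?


Comparing "dbebe" and "decdb" position by position:
  Position 0: 'd' vs 'd' => same
  Position 1: 'b' vs 'e' => DIFFER
  Position 2: 'e' vs 'c' => DIFFER
  Position 3: 'b' vs 'd' => DIFFER
  Position 4: 'e' vs 'b' => DIFFER
Positions that differ: 4

4


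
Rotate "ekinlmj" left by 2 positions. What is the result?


Input: "ekinlmj", rotate left by 2
First 2 characters: "ek"
Remaining characters: "inlmj"
Concatenate remaining + first: "inlmj" + "ek" = "inlmjek"

inlmjek


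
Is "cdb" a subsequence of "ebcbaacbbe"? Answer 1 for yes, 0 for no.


Check if "cdb" is a subsequence of "ebcbaacbbe"
Greedy scan:
  Position 0 ('e'): no match needed
  Position 1 ('b'): no match needed
  Position 2 ('c'): matches sub[0] = 'c'
  Position 3 ('b'): no match needed
  Position 4 ('a'): no match needed
  Position 5 ('a'): no match needed
  Position 6 ('c'): no match needed
  Position 7 ('b'): no match needed
  Position 8 ('b'): no match needed
  Position 9 ('e'): no match needed
Only matched 1/3 characters => not a subsequence

0


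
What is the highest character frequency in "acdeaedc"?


Input: acdeaedc
Character counts:
  'a': 2
  'c': 2
  'd': 2
  'e': 2
Maximum frequency: 2

2


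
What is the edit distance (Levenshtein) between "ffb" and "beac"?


Computing edit distance: "ffb" -> "beac"
DP table:
           b    e    a    c
      0    1    2    3    4
  f   1    1    2    3    4
  f   2    2    2    3    4
  b   3    2    3    3    4
Edit distance = dp[3][4] = 4

4


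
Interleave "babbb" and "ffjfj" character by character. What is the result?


Interleaving "babbb" and "ffjfj":
  Position 0: 'b' from first, 'f' from second => "bf"
  Position 1: 'a' from first, 'f' from second => "af"
  Position 2: 'b' from first, 'j' from second => "bj"
  Position 3: 'b' from first, 'f' from second => "bf"
  Position 4: 'b' from first, 'j' from second => "bj"
Result: bfafbjbfbj

bfafbjbfbj


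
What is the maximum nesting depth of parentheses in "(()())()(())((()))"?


Input: "(()())()(())((()))"
Tracking depth:
  Position 0 '(': depth becomes 1
  Position 1 '(': depth becomes 2
  Position 2 ')': depth becomes 1
  Position 3 '(': depth becomes 2
  Position 4 ')': depth becomes 1
  Position 5 ')': depth becomes 0
  Position 6 '(': depth becomes 1
  Position 7 ')': depth becomes 0
  Position 8 '(': depth becomes 1
  Position 9 '(': depth becomes 2
  Position 10 ')': depth becomes 1
  Position 11 ')': depth becomes 0
  Position 12 '(': depth becomes 1
  Position 13 '(': depth becomes 2
  Position 14 '(': depth becomes 3
  Position 15 ')': depth becomes 2
  Position 16 ')': depth becomes 1
  Position 17 ')': depth becomes 0
Maximum depth reached: 3

3


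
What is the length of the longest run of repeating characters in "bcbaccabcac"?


Input: "bcbaccabcac"
Scanning for longest run:
  Position 1 ('c'): new char, reset run to 1
  Position 2 ('b'): new char, reset run to 1
  Position 3 ('a'): new char, reset run to 1
  Position 4 ('c'): new char, reset run to 1
  Position 5 ('c'): continues run of 'c', length=2
  Position 6 ('a'): new char, reset run to 1
  Position 7 ('b'): new char, reset run to 1
  Position 8 ('c'): new char, reset run to 1
  Position 9 ('a'): new char, reset run to 1
  Position 10 ('c'): new char, reset run to 1
Longest run: 'c' with length 2

2


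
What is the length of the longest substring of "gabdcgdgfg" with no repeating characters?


Input: "gabdcgdgfg"
Sliding window (track last position of each char):
  Position 0 ('g'): window [0,0] length 1 -- new best
  Position 1 ('a'): window [0,1] length 2 -- new best
  Position 2 ('b'): window [0,2] length 3 -- new best
  Position 3 ('d'): window [0,3] length 4 -- new best
  Position 4 ('c'): window [0,4] length 5 -- new best
  Position 5 ('g'): repeat (last at 0), move window start to 1
  Position 5 ('g'): window [1,5] length 5
  Position 6 ('d'): repeat (last at 3), move window start to 4
  Position 6 ('d'): window [4,6] length 3
  Position 7 ('g'): repeat (last at 5), move window start to 6
  Position 7 ('g'): window [6,7] length 2
  Position 8 ('f'): window [6,8] length 3
  Position 9 ('g'): repeat (last at 7), move window start to 8
  Position 9 ('g'): window [8,9] length 2
Longest substring with no repeats: "gabdc" with length 5

5


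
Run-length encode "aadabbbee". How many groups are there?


Input: aadabbbee
Scanning for consecutive runs:
  Group 1: 'a' x 2 (positions 0-1)
  Group 2: 'd' x 1 (positions 2-2)
  Group 3: 'a' x 1 (positions 3-3)
  Group 4: 'b' x 3 (positions 4-6)
  Group 5: 'e' x 2 (positions 7-8)
Total groups: 5

5


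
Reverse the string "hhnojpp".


Input: hhnojpp
Reading characters right to left:
  Position 6: 'p'
  Position 5: 'p'
  Position 4: 'j'
  Position 3: 'o'
  Position 2: 'n'
  Position 1: 'h'
  Position 0: 'h'
Reversed: ppjonhh

ppjonhh


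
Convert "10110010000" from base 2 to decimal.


Input: "10110010000" in base 2
Positional expansion:
  Digit '1' (value 1) x 2^10 = 1024
  Digit '0' (value 0) x 2^9 = 0
  Digit '1' (value 1) x 2^8 = 256
  Digit '1' (value 1) x 2^7 = 128
  Digit '0' (value 0) x 2^6 = 0
  Digit '0' (value 0) x 2^5 = 0
  Digit '1' (value 1) x 2^4 = 16
  Digit '0' (value 0) x 2^3 = 0
  Digit '0' (value 0) x 2^2 = 0
  Digit '0' (value 0) x 2^1 = 0
  Digit '0' (value 0) x 2^0 = 0
Sum = 1424

1424


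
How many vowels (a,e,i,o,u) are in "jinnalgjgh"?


Input: jinnalgjgh
Checking each character:
  'j' at position 0: consonant
  'i' at position 1: vowel (running total: 1)
  'n' at position 2: consonant
  'n' at position 3: consonant
  'a' at position 4: vowel (running total: 2)
  'l' at position 5: consonant
  'g' at position 6: consonant
  'j' at position 7: consonant
  'g' at position 8: consonant
  'h' at position 9: consonant
Total vowels: 2

2


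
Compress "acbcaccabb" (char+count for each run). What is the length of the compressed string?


Input: acbcaccabb
Runs:
  'a' x 1 => "a1"
  'c' x 1 => "c1"
  'b' x 1 => "b1"
  'c' x 1 => "c1"
  'a' x 1 => "a1"
  'c' x 2 => "c2"
  'a' x 1 => "a1"
  'b' x 2 => "b2"
Compressed: "a1c1b1c1a1c2a1b2"
Compressed length: 16

16


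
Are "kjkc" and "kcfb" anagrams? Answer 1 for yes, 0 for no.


Strings: "kjkc", "kcfb"
Sorted first:  cjkk
Sorted second: bcfk
Differ at position 0: 'c' vs 'b' => not anagrams

0


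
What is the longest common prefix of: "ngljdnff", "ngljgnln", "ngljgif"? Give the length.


Words: ngljdnff, ngljgnln, ngljgif
  Position 0: all 'n' => match
  Position 1: all 'g' => match
  Position 2: all 'l' => match
  Position 3: all 'j' => match
  Position 4: ('d', 'g', 'g') => mismatch, stop
LCP = "nglj" (length 4)

4


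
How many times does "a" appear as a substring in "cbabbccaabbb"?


Searching for "a" in "cbabbccaabbb"
Scanning each position:
  Position 0: "c" => no
  Position 1: "b" => no
  Position 2: "a" => MATCH
  Position 3: "b" => no
  Position 4: "b" => no
  Position 5: "c" => no
  Position 6: "c" => no
  Position 7: "a" => MATCH
  Position 8: "a" => MATCH
  Position 9: "b" => no
  Position 10: "b" => no
  Position 11: "b" => no
Total occurrences: 3

3


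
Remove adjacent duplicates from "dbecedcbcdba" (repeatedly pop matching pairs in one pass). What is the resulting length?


Input: dbecedcbcdba
Stack-based adjacent duplicate removal:
  Read 'd': push. Stack: d
  Read 'b': push. Stack: db
  Read 'e': push. Stack: dbe
  Read 'c': push. Stack: dbec
  Read 'e': push. Stack: dbece
  Read 'd': push. Stack: dbeced
  Read 'c': push. Stack: dbecedc
  Read 'b': push. Stack: dbecedcb
  Read 'c': push. Stack: dbecedcbc
  Read 'd': push. Stack: dbecedcbcd
  Read 'b': push. Stack: dbecedcbcdb
  Read 'a': push. Stack: dbecedcbcdba
Final stack: "dbecedcbcdba" (length 12)

12


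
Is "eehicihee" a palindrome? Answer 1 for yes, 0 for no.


Input: eehicihee
Reversed: eehicihee
  Compare pos 0 ('e') with pos 8 ('e'): match
  Compare pos 1 ('e') with pos 7 ('e'): match
  Compare pos 2 ('h') with pos 6 ('h'): match
  Compare pos 3 ('i') with pos 5 ('i'): match
Result: palindrome

1


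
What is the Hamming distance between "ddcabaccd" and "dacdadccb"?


Comparing "ddcabaccd" and "dacdadccb" position by position:
  Position 0: 'd' vs 'd' => same
  Position 1: 'd' vs 'a' => differ
  Position 2: 'c' vs 'c' => same
  Position 3: 'a' vs 'd' => differ
  Position 4: 'b' vs 'a' => differ
  Position 5: 'a' vs 'd' => differ
  Position 6: 'c' vs 'c' => same
  Position 7: 'c' vs 'c' => same
  Position 8: 'd' vs 'b' => differ
Total differences (Hamming distance): 5

5


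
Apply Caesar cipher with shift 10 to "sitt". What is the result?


Caesar cipher: shift "sitt" by 10
  's' (pos 18) + 10 = pos 2 = 'c'
  'i' (pos 8) + 10 = pos 18 = 's'
  't' (pos 19) + 10 = pos 3 = 'd'
  't' (pos 19) + 10 = pos 3 = 'd'
Result: csdd

csdd


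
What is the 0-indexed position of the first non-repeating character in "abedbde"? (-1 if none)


Input: abedbde
Character frequencies:
  'a': 1
  'b': 2
  'd': 2
  'e': 2
Scanning left to right for freq == 1:
  Position 0 ('a'): unique! => answer = 0

0


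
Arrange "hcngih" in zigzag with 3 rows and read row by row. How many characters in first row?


Zigzag "hcngih" into 3 rows:
Placing characters:
  'h' => row 0
  'c' => row 1
  'n' => row 2
  'g' => row 1
  'i' => row 0
  'h' => row 1
Rows:
  Row 0: "hi"
  Row 1: "cgh"
  Row 2: "n"
First row length: 2

2


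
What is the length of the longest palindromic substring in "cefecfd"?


Input: "cefecfd"
Checking substrings for palindromes:
  [0:5] "cefec" (len 5) => palindrome
  [1:4] "efe" (len 3) => palindrome
Longest palindromic substring: "cefec" with length 5

5


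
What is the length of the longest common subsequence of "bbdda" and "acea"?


LCS of "bbdda" and "acea"
DP table:
           a    c    e    a
      0    0    0    0    0
  b   0    0    0    0    0
  b   0    0    0    0    0
  d   0    0    0    0    0
  d   0    0    0    0    0
  a   0    1    1    1    1
LCS length = dp[5][4] = 1

1


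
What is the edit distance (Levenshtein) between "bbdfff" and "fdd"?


Computing edit distance: "bbdfff" -> "fdd"
DP table:
           f    d    d
      0    1    2    3
  b   1    1    2    3
  b   2    2    2    3
  d   3    3    2    2
  f   4    3    3    3
  f   5    4    4    4
  f   6    5    5    5
Edit distance = dp[6][3] = 5

5


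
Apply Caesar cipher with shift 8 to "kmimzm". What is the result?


Caesar cipher: shift "kmimzm" by 8
  'k' (pos 10) + 8 = pos 18 = 's'
  'm' (pos 12) + 8 = pos 20 = 'u'
  'i' (pos 8) + 8 = pos 16 = 'q'
  'm' (pos 12) + 8 = pos 20 = 'u'
  'z' (pos 25) + 8 = pos 7 = 'h'
  'm' (pos 12) + 8 = pos 20 = 'u'
Result: suquhu

suquhu


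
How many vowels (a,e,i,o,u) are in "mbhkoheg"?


Input: mbhkoheg
Checking each character:
  'm' at position 0: consonant
  'b' at position 1: consonant
  'h' at position 2: consonant
  'k' at position 3: consonant
  'o' at position 4: vowel (running total: 1)
  'h' at position 5: consonant
  'e' at position 6: vowel (running total: 2)
  'g' at position 7: consonant
Total vowels: 2

2


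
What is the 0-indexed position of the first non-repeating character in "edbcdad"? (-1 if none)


Input: edbcdad
Character frequencies:
  'a': 1
  'b': 1
  'c': 1
  'd': 3
  'e': 1
Scanning left to right for freq == 1:
  Position 0 ('e'): unique! => answer = 0

0


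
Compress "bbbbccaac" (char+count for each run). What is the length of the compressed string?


Input: bbbbccaac
Runs:
  'b' x 4 => "b4"
  'c' x 2 => "c2"
  'a' x 2 => "a2"
  'c' x 1 => "c1"
Compressed: "b4c2a2c1"
Compressed length: 8

8


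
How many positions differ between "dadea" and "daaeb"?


Comparing "dadea" and "daaeb" position by position:
  Position 0: 'd' vs 'd' => same
  Position 1: 'a' vs 'a' => same
  Position 2: 'd' vs 'a' => DIFFER
  Position 3: 'e' vs 'e' => same
  Position 4: 'a' vs 'b' => DIFFER
Positions that differ: 2

2


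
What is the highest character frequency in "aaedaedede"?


Input: aaedaedede
Character counts:
  'a': 3
  'd': 3
  'e': 4
Maximum frequency: 4

4


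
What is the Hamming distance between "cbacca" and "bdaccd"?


Comparing "cbacca" and "bdaccd" position by position:
  Position 0: 'c' vs 'b' => differ
  Position 1: 'b' vs 'd' => differ
  Position 2: 'a' vs 'a' => same
  Position 3: 'c' vs 'c' => same
  Position 4: 'c' vs 'c' => same
  Position 5: 'a' vs 'd' => differ
Total differences (Hamming distance): 3

3


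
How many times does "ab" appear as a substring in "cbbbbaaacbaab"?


Searching for "ab" in "cbbbbaaacbaab"
Scanning each position:
  Position 0: "cb" => no
  Position 1: "bb" => no
  Position 2: "bb" => no
  Position 3: "bb" => no
  Position 4: "ba" => no
  Position 5: "aa" => no
  Position 6: "aa" => no
  Position 7: "ac" => no
  Position 8: "cb" => no
  Position 9: "ba" => no
  Position 10: "aa" => no
  Position 11: "ab" => MATCH
Total occurrences: 1

1


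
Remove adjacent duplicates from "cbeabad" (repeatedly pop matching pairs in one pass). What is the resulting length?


Input: cbeabad
Stack-based adjacent duplicate removal:
  Read 'c': push. Stack: c
  Read 'b': push. Stack: cb
  Read 'e': push. Stack: cbe
  Read 'a': push. Stack: cbea
  Read 'b': push. Stack: cbeab
  Read 'a': push. Stack: cbeaba
  Read 'd': push. Stack: cbeabad
Final stack: "cbeabad" (length 7)

7


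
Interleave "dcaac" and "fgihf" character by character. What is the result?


Interleaving "dcaac" and "fgihf":
  Position 0: 'd' from first, 'f' from second => "df"
  Position 1: 'c' from first, 'g' from second => "cg"
  Position 2: 'a' from first, 'i' from second => "ai"
  Position 3: 'a' from first, 'h' from second => "ah"
  Position 4: 'c' from first, 'f' from second => "cf"
Result: dfcgaiahcf

dfcgaiahcf


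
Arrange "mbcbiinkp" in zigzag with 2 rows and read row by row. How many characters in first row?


Zigzag "mbcbiinkp" into 2 rows:
Placing characters:
  'm' => row 0
  'b' => row 1
  'c' => row 0
  'b' => row 1
  'i' => row 0
  'i' => row 1
  'n' => row 0
  'k' => row 1
  'p' => row 0
Rows:
  Row 0: "mcinp"
  Row 1: "bbik"
First row length: 5

5


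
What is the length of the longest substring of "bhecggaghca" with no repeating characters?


Input: "bhecggaghca"
Sliding window (track last position of each char):
  Position 0 ('b'): window [0,0] length 1 -- new best
  Position 1 ('h'): window [0,1] length 2 -- new best
  Position 2 ('e'): window [0,2] length 3 -- new best
  Position 3 ('c'): window [0,3] length 4 -- new best
  Position 4 ('g'): window [0,4] length 5 -- new best
  Position 5 ('g'): repeat (last at 4), move window start to 5
  Position 5 ('g'): window [5,5] length 1
  Position 6 ('a'): window [5,6] length 2
  Position 7 ('g'): repeat (last at 5), move window start to 6
  Position 7 ('g'): window [6,7] length 2
  Position 8 ('h'): window [6,8] length 3
  Position 9 ('c'): window [6,9] length 4
  Position 10 ('a'): repeat (last at 6), move window start to 7
  Position 10 ('a'): window [7,10] length 4
Longest substring with no repeats: "bhecg" with length 5

5


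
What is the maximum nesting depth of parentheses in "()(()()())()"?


Input: "()(()()())()"
Tracking depth:
  Position 0 '(': depth becomes 1
  Position 1 ')': depth becomes 0
  Position 2 '(': depth becomes 1
  Position 3 '(': depth becomes 2
  Position 4 ')': depth becomes 1
  Position 5 '(': depth becomes 2
  Position 6 ')': depth becomes 1
  Position 7 '(': depth becomes 2
  Position 8 ')': depth becomes 1
  Position 9 ')': depth becomes 0
  Position 10 '(': depth becomes 1
  Position 11 ')': depth becomes 0
Maximum depth reached: 2

2


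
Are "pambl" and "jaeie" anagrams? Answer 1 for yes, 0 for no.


Strings: "pambl", "jaeie"
Sorted first:  ablmp
Sorted second: aeeij
Differ at position 1: 'b' vs 'e' => not anagrams

0


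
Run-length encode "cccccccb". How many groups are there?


Input: cccccccb
Scanning for consecutive runs:
  Group 1: 'c' x 7 (positions 0-6)
  Group 2: 'b' x 1 (positions 7-7)
Total groups: 2

2


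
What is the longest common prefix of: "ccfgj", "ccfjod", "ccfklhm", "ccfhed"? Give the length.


Words: ccfgj, ccfjod, ccfklhm, ccfhed
  Position 0: all 'c' => match
  Position 1: all 'c' => match
  Position 2: all 'f' => match
  Position 3: ('g', 'j', 'k', 'h') => mismatch, stop
LCP = "ccf" (length 3)

3
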